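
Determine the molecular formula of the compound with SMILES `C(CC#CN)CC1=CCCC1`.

C10H15N

Heavy atoms from the SMILES: 10 C, 1 N.
Implicit hydrogens by atom environment:
  6 × C: 2 H each → 12
  3 × C: no H
  1 × C: 1 H
  1 × N: 2 H
  Total hydrogens = 15.
Molecular formula: C10H15N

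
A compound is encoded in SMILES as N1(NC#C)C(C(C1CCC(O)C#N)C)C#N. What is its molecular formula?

Heavy atoms from the SMILES: 11 C, 4 N, 1 O.
Implicit hydrogens by atom environment:
  5 × C: 1 H each → 5
  3 × C: no H
  3 × N: no H
  2 × C: 2 H each → 4
  1 × C: 3 H
  1 × N: 1 H
  1 × O: 1 H
  Total hydrogens = 14.
Molecular formula: C11H14N4O

C11H14N4O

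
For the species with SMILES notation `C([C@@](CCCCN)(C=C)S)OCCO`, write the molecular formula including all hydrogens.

Heavy atoms from the SMILES: 10 C, 1 N, 2 O, 1 S.
Implicit hydrogens by atom environment:
  8 × C: 2 H each → 16
  1 × C: 1 H
  1 × C: no H
  1 × N: 2 H
  1 × O: 1 H
  1 × O: no H
  1 × S: 1 H
  Total hydrogens = 21.
Molecular formula: C10H21NO2S

C10H21NO2S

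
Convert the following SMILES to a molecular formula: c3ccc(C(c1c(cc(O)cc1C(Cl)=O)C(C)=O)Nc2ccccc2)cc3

C22H18ClNO3

Heavy atoms from the SMILES: 22 C, 1 Cl, 1 N, 3 O.
Implicit hydrogens by atom environment:
  12 × C (aromatic): 1 H each → 12
  6 × C (aromatic): no H
  2 × C: no H
  2 × O: no H
  1 × C: 3 H
  1 × C: 1 H
  1 × Cl: no H
  1 × N: 1 H
  1 × O: 1 H
  Total hydrogens = 18.
Molecular formula: C22H18ClNO3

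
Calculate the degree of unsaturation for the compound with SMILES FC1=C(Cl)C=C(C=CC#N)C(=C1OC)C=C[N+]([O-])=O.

9

Molecular formula from the SMILES: C12H8ClFN2O3.
DoU = (2C + 2 + N − H − X)/2 = (2·12 + 2 + 2 − 8 − 2)/2 = 18/2 = 9.
(Structurally: 1 ring(s) + 8 π bond(s) = 9.)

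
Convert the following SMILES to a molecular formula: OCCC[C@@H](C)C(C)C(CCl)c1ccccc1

Heavy atoms from the SMILES: 15 C, 1 Cl, 1 O.
Implicit hydrogens by atom environment:
  5 × C (aromatic): 1 H each → 5
  4 × C: 2 H each → 8
  3 × C: 1 H each → 3
  2 × C: 3 H each → 6
  1 × C (aromatic): no H
  1 × Cl: no H
  1 × O: 1 H
  Total hydrogens = 23.
Molecular formula: C15H23ClO

C15H23ClO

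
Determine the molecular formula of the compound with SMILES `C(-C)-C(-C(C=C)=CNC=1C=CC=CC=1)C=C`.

C15H19N

Heavy atoms from the SMILES: 15 C, 1 N.
Implicit hydrogens by atom environment:
  5 × C (aromatic): 1 H each → 5
  4 × C: 1 H each → 4
  3 × C: 2 H each → 6
  1 × C: 3 H
  1 × C: no H
  1 × C (aromatic): no H
  1 × N: 1 H
  Total hydrogens = 19.
Molecular formula: C15H19N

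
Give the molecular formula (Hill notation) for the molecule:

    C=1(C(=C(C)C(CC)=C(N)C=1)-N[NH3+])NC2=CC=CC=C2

Heavy atoms from the SMILES: 15 C, 4 N.
Implicit hydrogens by atom environment:
  6 × C (aromatic): 1 H each → 6
  6 × C (aromatic): no H
  2 × C: 3 H each → 6
  2 × N: 1 H each → 2
  1 × C: 2 H
  1 × N (charge +1): 3 H
  1 × N: 2 H
  Total hydrogens = 21.
Net charge +1.
Molecular formula: C15H21N4+

C15H21N4+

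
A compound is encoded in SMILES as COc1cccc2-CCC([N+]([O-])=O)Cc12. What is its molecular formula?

Heavy atoms from the SMILES: 11 C, 1 N, 3 O.
Implicit hydrogens by atom environment:
  3 × C: 2 H each → 6
  3 × C (aromatic): 1 H each → 3
  3 × C (aromatic): no H
  2 × O: no H
  1 × C: 3 H
  1 × C: 1 H
  1 × N (charge +1): no H
  1 × O (charge -1): no H
  Total hydrogens = 13.
Molecular formula: C11H13NO3

C11H13NO3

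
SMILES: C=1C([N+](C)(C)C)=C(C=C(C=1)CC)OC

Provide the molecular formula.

Heavy atoms from the SMILES: 12 C, 1 N, 1 O.
Implicit hydrogens by atom environment:
  5 × C: 3 H each → 15
  3 × C (aromatic): 1 H each → 3
  3 × C (aromatic): no H
  1 × C: 2 H
  1 × N (charge +1): no H
  1 × O: no H
  Total hydrogens = 20.
Net charge +1.
Molecular formula: C12H20NO+

C12H20NO+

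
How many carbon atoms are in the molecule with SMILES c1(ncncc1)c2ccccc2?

10

The symbol for carbon appears 10 times in the SMILES. Lowercase c denotes aromatic carbon and counts toward C.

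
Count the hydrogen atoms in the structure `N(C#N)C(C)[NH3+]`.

8

Hydrogens are implicit in SMILES; fill each atom to its normal valence:
  1 × C: 3 H
  1 × C: 1 H
  1 × C: no H
  1 × N (charge +1): 3 H
  1 × N: 1 H
  1 × N: no H
  Total hydrogens = 8.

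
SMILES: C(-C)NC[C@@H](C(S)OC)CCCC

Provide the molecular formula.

Heavy atoms from the SMILES: 10 C, 1 N, 1 O, 1 S.
Implicit hydrogens by atom environment:
  5 × C: 2 H each → 10
  3 × C: 3 H each → 9
  2 × C: 1 H each → 2
  1 × N: 1 H
  1 × O: no H
  1 × S: 1 H
  Total hydrogens = 23.
Molecular formula: C10H23NOS

C10H23NOS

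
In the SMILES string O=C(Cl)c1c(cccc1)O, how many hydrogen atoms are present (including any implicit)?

5

Hydrogens are implicit in SMILES; fill each atom to its normal valence:
  4 × C (aromatic): 1 H each → 4
  2 × C (aromatic): no H
  1 × C: no H
  1 × Cl: no H
  1 × O: 1 H
  1 × O: no H
  Total hydrogens = 5.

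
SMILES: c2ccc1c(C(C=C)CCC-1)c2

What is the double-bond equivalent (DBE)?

Molecular formula from the SMILES: C12H14.
DoU = (2C + 2 + N − H − X)/2 = (2·12 + 2 + 0 − 14 − 0)/2 = 12/2 = 6.
(Structurally: 2 ring(s) + 4 π bond(s) = 6.)

6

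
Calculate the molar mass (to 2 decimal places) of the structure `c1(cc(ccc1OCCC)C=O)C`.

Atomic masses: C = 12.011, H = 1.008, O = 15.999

Molecular formula: C11H14O2.
M = 11×12.011 + 14×1.008 + 2×15.999 = 178.23 g/mol.

178.23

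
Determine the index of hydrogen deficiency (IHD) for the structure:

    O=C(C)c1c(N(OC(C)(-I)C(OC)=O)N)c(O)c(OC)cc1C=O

Molecular formula from the SMILES: C14H17IN2O7.
DoU = (2C + 2 + N − H − X)/2 = (2·14 + 2 + 2 − 17 − 1)/2 = 14/2 = 7.
(Structurally: 1 ring(s) + 6 π bond(s) = 7.)

7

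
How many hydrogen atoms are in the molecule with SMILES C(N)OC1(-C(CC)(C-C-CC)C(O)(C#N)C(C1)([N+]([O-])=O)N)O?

24

Hydrogens are implicit in SMILES; fill each atom to its normal valence:
  6 × C: 2 H each → 12
  5 × C: no H
  2 × C: 3 H each → 6
  2 × N: 2 H each → 4
  2 × O: 1 H each → 2
  2 × O: no H
  1 × N: no H
  1 × N (charge +1): no H
  1 × O (charge -1): no H
  Total hydrogens = 24.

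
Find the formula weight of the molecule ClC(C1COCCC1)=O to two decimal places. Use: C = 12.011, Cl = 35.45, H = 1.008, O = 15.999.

Molecular formula: C6H9ClO2.
M = 6×12.011 + 1×35.45 + 9×1.008 + 2×15.999 = 148.59 g/mol.

148.59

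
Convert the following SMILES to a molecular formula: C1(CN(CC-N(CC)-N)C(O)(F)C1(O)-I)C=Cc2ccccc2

Heavy atoms from the SMILES: 16 C, 1 F, 1 I, 3 N, 2 O.
Implicit hydrogens by atom environment:
  5 × C (aromatic): 1 H each → 5
  4 × C: 2 H each → 8
  3 × C: 1 H each → 3
  2 × C: no H
  2 × N: no H
  2 × O: 1 H each → 2
  1 × C: 3 H
  1 × C (aromatic): no H
  1 × F: no H
  1 × I: no H
  1 × N: 2 H
  Total hydrogens = 23.
Molecular formula: C16H23FIN3O2

C16H23FIN3O2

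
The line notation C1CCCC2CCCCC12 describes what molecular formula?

Heavy atoms from the SMILES: 10 C.
Implicit hydrogens by atom environment:
  8 × C: 2 H each → 16
  2 × C: 1 H each → 2
  Total hydrogens = 18.
Molecular formula: C10H18

C10H18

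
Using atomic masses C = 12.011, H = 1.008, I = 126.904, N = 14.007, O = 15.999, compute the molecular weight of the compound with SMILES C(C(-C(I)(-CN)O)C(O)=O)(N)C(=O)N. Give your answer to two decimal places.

Molecular formula: C6H12IN3O4.
M = 6×12.011 + 12×1.008 + 1×126.904 + 3×14.007 + 4×15.999 = 317.08 g/mol.

317.08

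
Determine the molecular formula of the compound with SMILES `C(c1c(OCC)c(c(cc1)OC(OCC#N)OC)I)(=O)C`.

Heavy atoms from the SMILES: 14 C, 1 I, 1 N, 5 O.
Implicit hydrogens by atom environment:
  5 × O: no H
  4 × C (aromatic): no H
  3 × C: 3 H each → 9
  2 × C: 2 H each → 4
  2 × C (aromatic): 1 H each → 2
  2 × C: no H
  1 × C: 1 H
  1 × I: no H
  1 × N: no H
  Total hydrogens = 16.
Molecular formula: C14H16INO5

C14H16INO5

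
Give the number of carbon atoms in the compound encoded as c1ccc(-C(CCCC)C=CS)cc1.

The symbol for carbon appears 13 times in the SMILES. Lowercase c denotes aromatic carbon and counts toward C.

13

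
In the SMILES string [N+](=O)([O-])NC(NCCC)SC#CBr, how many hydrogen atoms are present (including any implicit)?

Hydrogens are implicit in SMILES; fill each atom to its normal valence:
  2 × C: 2 H each → 4
  2 × C: no H
  2 × N: 1 H each → 2
  1 × Br: no H
  1 × C: 3 H
  1 × C: 1 H
  1 × N (charge +1): no H
  1 × O: no H
  1 × O (charge -1): no H
  1 × S: no H
  Total hydrogens = 10.

10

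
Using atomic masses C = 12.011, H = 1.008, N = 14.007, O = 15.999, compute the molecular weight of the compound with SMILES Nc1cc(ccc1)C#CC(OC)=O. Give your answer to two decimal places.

175.19

Molecular formula: C10H9NO2.
M = 10×12.011 + 9×1.008 + 1×14.007 + 2×15.999 = 175.19 g/mol.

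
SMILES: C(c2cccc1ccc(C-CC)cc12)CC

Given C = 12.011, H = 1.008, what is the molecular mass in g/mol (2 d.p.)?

212.34

Molecular formula: C16H20.
M = 16×12.011 + 20×1.008 = 212.34 g/mol.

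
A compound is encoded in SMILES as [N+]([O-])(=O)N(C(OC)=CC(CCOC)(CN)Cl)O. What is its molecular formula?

Heavy atoms from the SMILES: 8 C, 1 Cl, 3 N, 5 O.
Implicit hydrogens by atom environment:
  3 × C: 2 H each → 6
  3 × O: no H
  2 × C: 3 H each → 6
  2 × C: no H
  1 × C: 1 H
  1 × Cl: no H
  1 × N: 2 H
  1 × N: no H
  1 × N (charge +1): no H
  1 × O: 1 H
  1 × O (charge -1): no H
  Total hydrogens = 16.
Molecular formula: C8H16ClN3O5

C8H16ClN3O5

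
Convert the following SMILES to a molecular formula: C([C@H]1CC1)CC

Heavy atoms from the SMILES: 6 C.
Implicit hydrogens by atom environment:
  4 × C: 2 H each → 8
  1 × C: 3 H
  1 × C: 1 H
  Total hydrogens = 12.
Molecular formula: C6H12

C6H12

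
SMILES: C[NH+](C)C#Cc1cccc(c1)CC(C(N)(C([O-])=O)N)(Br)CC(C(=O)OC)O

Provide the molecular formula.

Heavy atoms from the SMILES: 1 Br, 18 C, 3 N, 5 O.
Implicit hydrogens by atom environment:
  6 × C: no H
  4 × C (aromatic): 1 H each → 4
  3 × C: 3 H each → 9
  3 × O: no H
  2 × C: 2 H each → 4
  2 × C (aromatic): no H
  2 × N: 2 H each → 4
  1 × Br: no H
  1 × C: 1 H
  1 × N (charge +1): 1 H
  1 × O: 1 H
  1 × O (charge -1): no H
  Total hydrogens = 24.
Molecular formula: C18H24BrN3O5

C18H24BrN3O5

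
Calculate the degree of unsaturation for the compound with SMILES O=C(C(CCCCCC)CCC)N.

Molecular formula from the SMILES: C11H23NO.
DoU = (2C + 2 + N − H − X)/2 = (2·11 + 2 + 1 − 23 − 0)/2 = 2/2 = 1.
(Structurally: 0 ring(s) + 1 π bond(s) = 1.)

1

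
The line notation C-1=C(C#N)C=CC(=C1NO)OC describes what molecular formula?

C8H8N2O2

Heavy atoms from the SMILES: 8 C, 2 N, 2 O.
Implicit hydrogens by atom environment:
  3 × C (aromatic): 1 H each → 3
  3 × C (aromatic): no H
  1 × C: 3 H
  1 × C: no H
  1 × N: 1 H
  1 × N: no H
  1 × O: 1 H
  1 × O: no H
  Total hydrogens = 8.
Molecular formula: C8H8N2O2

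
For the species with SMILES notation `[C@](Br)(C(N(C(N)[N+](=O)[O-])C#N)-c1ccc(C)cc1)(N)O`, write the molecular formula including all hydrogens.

Heavy atoms from the SMILES: 1 Br, 11 C, 5 N, 3 O.
Implicit hydrogens by atom environment:
  4 × C (aromatic): 1 H each → 4
  2 × C: 1 H each → 2
  2 × C: no H
  2 × C (aromatic): no H
  2 × N: 2 H each → 4
  2 × N: no H
  1 × Br: no H
  1 × C: 3 H
  1 × N (charge +1): no H
  1 × O: 1 H
  1 × O: no H
  1 × O (charge -1): no H
  Total hydrogens = 14.
Molecular formula: C11H14BrN5O3

C11H14BrN5O3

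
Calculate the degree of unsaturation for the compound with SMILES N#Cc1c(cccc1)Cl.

Molecular formula from the SMILES: C7H4ClN.
DoU = (2C + 2 + N − H − X)/2 = (2·7 + 2 + 1 − 4 − 1)/2 = 12/2 = 6.
(Structurally: 1 ring(s) + 5 π bond(s) = 6.)

6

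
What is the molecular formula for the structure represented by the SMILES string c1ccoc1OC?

Heavy atoms from the SMILES: 5 C, 2 O.
Implicit hydrogens by atom environment:
  3 × C (aromatic): 1 H each → 3
  1 × C: 3 H
  1 × C (aromatic): no H
  1 × O (aromatic): no H
  1 × O: no H
  Total hydrogens = 6.
Molecular formula: C5H6O2

C5H6O2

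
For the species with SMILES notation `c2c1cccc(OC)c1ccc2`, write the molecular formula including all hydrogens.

Heavy atoms from the SMILES: 11 C, 1 O.
Implicit hydrogens by atom environment:
  7 × C (aromatic): 1 H each → 7
  3 × C (aromatic): no H
  1 × C: 3 H
  1 × O: no H
  Total hydrogens = 10.
Molecular formula: C11H10O

C11H10O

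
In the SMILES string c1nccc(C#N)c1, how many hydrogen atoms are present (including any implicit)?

Hydrogens are implicit in SMILES; fill each atom to its normal valence:
  4 × C (aromatic): 1 H each → 4
  1 × C (aromatic): no H
  1 × C: no H
  1 × N (aromatic): no H
  1 × N: no H
  Total hydrogens = 4.

4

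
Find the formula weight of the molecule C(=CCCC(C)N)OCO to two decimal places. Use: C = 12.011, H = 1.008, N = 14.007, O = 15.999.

Molecular formula: C7H15NO2.
M = 7×12.011 + 15×1.008 + 1×14.007 + 2×15.999 = 145.20 g/mol.

145.20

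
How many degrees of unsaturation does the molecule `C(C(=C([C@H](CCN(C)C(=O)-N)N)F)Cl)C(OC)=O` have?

3

Molecular formula from the SMILES: C10H17ClFN3O3.
DoU = (2C + 2 + N − H − X)/2 = (2·10 + 2 + 3 − 17 − 2)/2 = 6/2 = 3.
(Structurally: 0 ring(s) + 3 π bond(s) = 3.)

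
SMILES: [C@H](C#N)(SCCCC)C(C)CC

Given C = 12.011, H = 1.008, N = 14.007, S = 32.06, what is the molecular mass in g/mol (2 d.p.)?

185.33

Molecular formula: C10H19NS.
M = 10×12.011 + 19×1.008 + 1×14.007 + 1×32.06 = 185.33 g/mol.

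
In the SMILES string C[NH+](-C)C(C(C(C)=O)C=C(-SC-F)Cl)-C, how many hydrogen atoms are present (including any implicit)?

18

Hydrogens are implicit in SMILES; fill each atom to its normal valence:
  4 × C: 3 H each → 12
  3 × C: 1 H each → 3
  2 × C: no H
  1 × C: 2 H
  1 × Cl: no H
  1 × F: no H
  1 × N (charge +1): 1 H
  1 × O: no H
  1 × S: no H
  Total hydrogens = 18.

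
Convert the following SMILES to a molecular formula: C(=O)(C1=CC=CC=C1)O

C7H6O2

Heavy atoms from the SMILES: 7 C, 2 O.
Implicit hydrogens by atom environment:
  5 × C (aromatic): 1 H each → 5
  1 × C (aromatic): no H
  1 × C: no H
  1 × O: 1 H
  1 × O: no H
  Total hydrogens = 6.
Molecular formula: C7H6O2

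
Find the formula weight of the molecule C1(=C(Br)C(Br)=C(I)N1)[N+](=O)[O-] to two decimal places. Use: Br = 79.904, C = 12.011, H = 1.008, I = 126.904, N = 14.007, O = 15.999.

395.78

Molecular formula: C4HBr2IN2O2.
M = 2×79.904 + 4×12.011 + 1×1.008 + 1×126.904 + 2×14.007 + 2×15.999 = 395.78 g/mol.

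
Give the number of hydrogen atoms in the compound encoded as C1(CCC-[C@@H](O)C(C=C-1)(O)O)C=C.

16

Hydrogens are implicit in SMILES; fill each atom to its normal valence:
  5 × C: 1 H each → 5
  4 × C: 2 H each → 8
  3 × O: 1 H each → 3
  1 × C: no H
  Total hydrogens = 16.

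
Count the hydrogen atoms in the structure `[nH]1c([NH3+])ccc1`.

7

Hydrogens are implicit in SMILES; fill each atom to its normal valence:
  3 × C (aromatic): 1 H each → 3
  1 × C (aromatic): no H
  1 × N (charge +1): 3 H
  1 × N (aromatic): 1 H
  Total hydrogens = 7.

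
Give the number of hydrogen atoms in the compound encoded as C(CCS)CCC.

Hydrogens are implicit in SMILES; fill each atom to its normal valence:
  5 × C: 2 H each → 10
  1 × C: 3 H
  1 × S: 1 H
  Total hydrogens = 14.

14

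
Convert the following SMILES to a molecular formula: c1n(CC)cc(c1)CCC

Heavy atoms from the SMILES: 9 C, 1 N.
Implicit hydrogens by atom environment:
  3 × C: 2 H each → 6
  3 × C (aromatic): 1 H each → 3
  2 × C: 3 H each → 6
  1 × C (aromatic): no H
  1 × N (aromatic): no H
  Total hydrogens = 15.
Molecular formula: C9H15N

C9H15N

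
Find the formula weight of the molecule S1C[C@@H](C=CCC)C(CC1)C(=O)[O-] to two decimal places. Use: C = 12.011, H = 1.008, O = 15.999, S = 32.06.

Molecular formula: C10H15O2S-.
M = 10×12.011 + 15×1.008 + 2×15.999 + 1×32.06 = 199.29 g/mol.

199.29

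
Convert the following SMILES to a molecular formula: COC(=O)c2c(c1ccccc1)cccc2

C14H12O2

Heavy atoms from the SMILES: 14 C, 2 O.
Implicit hydrogens by atom environment:
  9 × C (aromatic): 1 H each → 9
  3 × C (aromatic): no H
  2 × O: no H
  1 × C: 3 H
  1 × C: no H
  Total hydrogens = 12.
Molecular formula: C14H12O2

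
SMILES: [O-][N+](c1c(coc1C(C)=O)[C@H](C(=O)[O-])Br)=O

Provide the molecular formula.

Heavy atoms from the SMILES: 1 Br, 8 C, 1 N, 6 O.
Implicit hydrogens by atom environment:
  3 × C (aromatic): no H
  3 × O: no H
  2 × C: no H
  2 × O (charge -1): no H
  1 × Br: no H
  1 × C: 3 H
  1 × C (aromatic): 1 H
  1 × C: 1 H
  1 × N (charge +1): no H
  1 × O (aromatic): no H
  Total hydrogens = 5.
Net charge -1.
Molecular formula: C8H5BrNO6-

C8H5BrNO6-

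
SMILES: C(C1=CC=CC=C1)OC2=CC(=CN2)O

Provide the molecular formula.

C11H11NO2

Heavy atoms from the SMILES: 11 C, 1 N, 2 O.
Implicit hydrogens by atom environment:
  7 × C (aromatic): 1 H each → 7
  3 × C (aromatic): no H
  1 × C: 2 H
  1 × N (aromatic): 1 H
  1 × O: 1 H
  1 × O: no H
  Total hydrogens = 11.
Molecular formula: C11H11NO2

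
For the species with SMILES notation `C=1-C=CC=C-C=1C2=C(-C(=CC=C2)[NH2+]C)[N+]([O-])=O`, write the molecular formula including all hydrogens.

C13H13N2O2+

Heavy atoms from the SMILES: 13 C, 2 N, 2 O.
Implicit hydrogens by atom environment:
  8 × C (aromatic): 1 H each → 8
  4 × C (aromatic): no H
  1 × C: 3 H
  1 × N (charge +1): 2 H
  1 × N (charge +1): no H
  1 × O: no H
  1 × O (charge -1): no H
  Total hydrogens = 13.
Net charge +1.
Molecular formula: C13H13N2O2+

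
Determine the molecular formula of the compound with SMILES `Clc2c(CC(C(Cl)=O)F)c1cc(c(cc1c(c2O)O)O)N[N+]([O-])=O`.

Heavy atoms from the SMILES: 13 C, 2 Cl, 1 F, 2 N, 6 O.
Implicit hydrogens by atom environment:
  8 × C (aromatic): no H
  3 × O: 1 H each → 3
  2 × C (aromatic): 1 H each → 2
  2 × Cl: no H
  2 × O: no H
  1 × C: 2 H
  1 × C: 1 H
  1 × C: no H
  1 × F: no H
  1 × N: 1 H
  1 × N (charge +1): no H
  1 × O (charge -1): no H
  Total hydrogens = 9.
Molecular formula: C13H9Cl2FN2O6

C13H9Cl2FN2O6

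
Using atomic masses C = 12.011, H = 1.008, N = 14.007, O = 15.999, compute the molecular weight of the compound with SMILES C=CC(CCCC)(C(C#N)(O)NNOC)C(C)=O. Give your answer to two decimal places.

255.32

Molecular formula: C12H21N3O3.
M = 12×12.011 + 21×1.008 + 3×14.007 + 3×15.999 = 255.32 g/mol.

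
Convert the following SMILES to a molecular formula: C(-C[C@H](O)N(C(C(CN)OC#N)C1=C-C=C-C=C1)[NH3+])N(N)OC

C14H25N6O3+

Heavy atoms from the SMILES: 14 C, 6 N, 3 O.
Implicit hydrogens by atom environment:
  5 × C (aromatic): 1 H each → 5
  3 × C: 2 H each → 6
  3 × C: 1 H each → 3
  3 × N: no H
  2 × N: 2 H each → 4
  2 × O: no H
  1 × C: 3 H
  1 × C: no H
  1 × C (aromatic): no H
  1 × N (charge +1): 3 H
  1 × O: 1 H
  Total hydrogens = 25.
Net charge +1.
Molecular formula: C14H25N6O3+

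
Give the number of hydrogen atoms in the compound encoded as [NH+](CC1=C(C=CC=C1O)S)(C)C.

Hydrogens are implicit in SMILES; fill each atom to its normal valence:
  3 × C (aromatic): 1 H each → 3
  3 × C (aromatic): no H
  2 × C: 3 H each → 6
  1 × C: 2 H
  1 × N (charge +1): 1 H
  1 × O: 1 H
  1 × S: 1 H
  Total hydrogens = 14.

14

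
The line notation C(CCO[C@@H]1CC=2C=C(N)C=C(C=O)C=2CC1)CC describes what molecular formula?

Heavy atoms from the SMILES: 16 C, 1 N, 2 O.
Implicit hydrogens by atom environment:
  7 × C: 2 H each → 14
  4 × C (aromatic): no H
  2 × C (aromatic): 1 H each → 2
  2 × C: 1 H each → 2
  2 × O: no H
  1 × C: 3 H
  1 × N: 2 H
  Total hydrogens = 23.
Molecular formula: C16H23NO2

C16H23NO2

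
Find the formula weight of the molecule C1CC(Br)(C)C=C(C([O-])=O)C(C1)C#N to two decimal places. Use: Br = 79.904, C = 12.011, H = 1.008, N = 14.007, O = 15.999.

257.11

Molecular formula: C10H11BrNO2-.
M = 1×79.904 + 10×12.011 + 11×1.008 + 1×14.007 + 2×15.999 = 257.11 g/mol.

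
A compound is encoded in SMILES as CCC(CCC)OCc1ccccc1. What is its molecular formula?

C13H20O

Heavy atoms from the SMILES: 13 C, 1 O.
Implicit hydrogens by atom environment:
  5 × C (aromatic): 1 H each → 5
  4 × C: 2 H each → 8
  2 × C: 3 H each → 6
  1 × C: 1 H
  1 × C (aromatic): no H
  1 × O: no H
  Total hydrogens = 20.
Molecular formula: C13H20O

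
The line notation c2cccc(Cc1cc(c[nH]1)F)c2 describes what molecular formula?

Heavy atoms from the SMILES: 11 C, 1 F, 1 N.
Implicit hydrogens by atom environment:
  7 × C (aromatic): 1 H each → 7
  3 × C (aromatic): no H
  1 × C: 2 H
  1 × F: no H
  1 × N (aromatic): 1 H
  Total hydrogens = 10.
Molecular formula: C11H10FN

C11H10FN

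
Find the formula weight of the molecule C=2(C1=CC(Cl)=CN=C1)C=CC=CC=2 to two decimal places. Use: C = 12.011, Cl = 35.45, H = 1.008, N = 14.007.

189.64

Molecular formula: C11H8ClN.
M = 11×12.011 + 1×35.45 + 8×1.008 + 1×14.007 = 189.64 g/mol.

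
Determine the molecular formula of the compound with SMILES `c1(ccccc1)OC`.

Heavy atoms from the SMILES: 7 C, 1 O.
Implicit hydrogens by atom environment:
  5 × C (aromatic): 1 H each → 5
  1 × C: 3 H
  1 × C (aromatic): no H
  1 × O: no H
  Total hydrogens = 8.
Molecular formula: C7H8O

C7H8O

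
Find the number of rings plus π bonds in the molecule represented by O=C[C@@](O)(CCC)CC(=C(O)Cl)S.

2

Molecular formula from the SMILES: C8H13ClO3S.
DoU = (2C + 2 + N − H − X)/2 = (2·8 + 2 + 0 − 13 − 1)/2 = 4/2 = 2.
(Structurally: 0 ring(s) + 2 π bond(s) = 2.)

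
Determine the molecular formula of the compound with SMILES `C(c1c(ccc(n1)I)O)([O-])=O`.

Heavy atoms from the SMILES: 6 C, 1 I, 1 N, 3 O.
Implicit hydrogens by atom environment:
  3 × C (aromatic): no H
  2 × C (aromatic): 1 H each → 2
  1 × C: no H
  1 × I: no H
  1 × N (aromatic): no H
  1 × O: 1 H
  1 × O: no H
  1 × O (charge -1): no H
  Total hydrogens = 3.
Net charge -1.
Molecular formula: C6H3INO3-

C6H3INO3-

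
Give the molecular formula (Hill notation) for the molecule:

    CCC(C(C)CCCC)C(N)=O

C10H21NO

Heavy atoms from the SMILES: 10 C, 1 N, 1 O.
Implicit hydrogens by atom environment:
  4 × C: 2 H each → 8
  3 × C: 3 H each → 9
  2 × C: 1 H each → 2
  1 × C: no H
  1 × N: 2 H
  1 × O: no H
  Total hydrogens = 21.
Molecular formula: C10H21NO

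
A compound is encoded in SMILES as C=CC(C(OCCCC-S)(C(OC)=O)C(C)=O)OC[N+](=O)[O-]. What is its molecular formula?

Heavy atoms from the SMILES: 13 C, 1 N, 7 O, 1 S.
Implicit hydrogens by atom environment:
  6 × C: 2 H each → 12
  6 × O: no H
  3 × C: no H
  2 × C: 3 H each → 6
  2 × C: 1 H each → 2
  1 × N (charge +1): no H
  1 × O (charge -1): no H
  1 × S: 1 H
  Total hydrogens = 21.
Molecular formula: C13H21NO7S

C13H21NO7S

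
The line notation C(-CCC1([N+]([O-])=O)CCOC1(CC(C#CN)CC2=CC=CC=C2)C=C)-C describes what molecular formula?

Heavy atoms from the SMILES: 21 C, 2 N, 3 O.
Implicit hydrogens by atom environment:
  8 × C: 2 H each → 16
  5 × C (aromatic): 1 H each → 5
  4 × C: no H
  2 × C: 1 H each → 2
  2 × O: no H
  1 × C: 3 H
  1 × C (aromatic): no H
  1 × N: 2 H
  1 × N (charge +1): no H
  1 × O (charge -1): no H
  Total hydrogens = 28.
Molecular formula: C21H28N2O3

C21H28N2O3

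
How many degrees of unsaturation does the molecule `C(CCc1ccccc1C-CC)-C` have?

Molecular formula from the SMILES: C13H20.
DoU = (2C + 2 + N − H − X)/2 = (2·13 + 2 + 0 − 20 − 0)/2 = 8/2 = 4.
(Structurally: 1 ring(s) + 3 π bond(s) = 4.)

4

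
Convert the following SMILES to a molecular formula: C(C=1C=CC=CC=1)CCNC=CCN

C12H18N2

Heavy atoms from the SMILES: 12 C, 2 N.
Implicit hydrogens by atom environment:
  5 × C (aromatic): 1 H each → 5
  4 × C: 2 H each → 8
  2 × C: 1 H each → 2
  1 × C (aromatic): no H
  1 × N: 2 H
  1 × N: 1 H
  Total hydrogens = 18.
Molecular formula: C12H18N2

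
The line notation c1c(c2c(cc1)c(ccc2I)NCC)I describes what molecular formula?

C12H11I2N

Heavy atoms from the SMILES: 12 C, 2 I, 1 N.
Implicit hydrogens by atom environment:
  5 × C (aromatic): 1 H each → 5
  5 × C (aromatic): no H
  2 × I: no H
  1 × C: 3 H
  1 × C: 2 H
  1 × N: 1 H
  Total hydrogens = 11.
Molecular formula: C12H11I2N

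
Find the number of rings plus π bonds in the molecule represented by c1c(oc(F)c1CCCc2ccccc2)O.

Molecular formula from the SMILES: C13H13FO2.
DoU = (2C + 2 + N − H − X)/2 = (2·13 + 2 + 0 − 13 − 1)/2 = 14/2 = 7.
(Structurally: 2 ring(s) + 5 π bond(s) = 7.)

7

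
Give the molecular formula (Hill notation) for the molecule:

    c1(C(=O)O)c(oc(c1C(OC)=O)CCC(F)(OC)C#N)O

Heavy atoms from the SMILES: 12 C, 1 F, 1 N, 7 O.
Implicit hydrogens by atom environment:
  4 × C (aromatic): no H
  4 × C: no H
  4 × O: no H
  2 × C: 3 H each → 6
  2 × C: 2 H each → 4
  2 × O: 1 H each → 2
  1 × F: no H
  1 × N: no H
  1 × O (aromatic): no H
  Total hydrogens = 12.
Molecular formula: C12H12FNO7

C12H12FNO7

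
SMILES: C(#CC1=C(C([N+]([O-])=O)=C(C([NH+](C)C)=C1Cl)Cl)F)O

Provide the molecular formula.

Heavy atoms from the SMILES: 10 C, 2 Cl, 1 F, 2 N, 3 O.
Implicit hydrogens by atom environment:
  6 × C (aromatic): no H
  2 × C: 3 H each → 6
  2 × C: no H
  2 × Cl: no H
  1 × F: no H
  1 × N (charge +1): 1 H
  1 × N (charge +1): no H
  1 × O: 1 H
  1 × O: no H
  1 × O (charge -1): no H
  Total hydrogens = 8.
Net charge +1.
Molecular formula: C10H8Cl2FN2O3+

C10H8Cl2FN2O3+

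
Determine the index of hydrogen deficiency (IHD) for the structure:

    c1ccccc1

Molecular formula from the SMILES: C6H6.
DoU = (2C + 2 + N − H − X)/2 = (2·6 + 2 + 0 − 6 − 0)/2 = 8/2 = 4.
(Structurally: 1 ring(s) + 3 π bond(s) = 4.)

4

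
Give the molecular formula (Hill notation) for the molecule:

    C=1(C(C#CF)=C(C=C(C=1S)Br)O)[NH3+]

C8H6BrFNOS+

Heavy atoms from the SMILES: 1 Br, 8 C, 1 F, 1 N, 1 O, 1 S.
Implicit hydrogens by atom environment:
  5 × C (aromatic): no H
  2 × C: no H
  1 × Br: no H
  1 × C (aromatic): 1 H
  1 × F: no H
  1 × N (charge +1): 3 H
  1 × O: 1 H
  1 × S: 1 H
  Total hydrogens = 6.
Net charge +1.
Molecular formula: C8H6BrFNOS+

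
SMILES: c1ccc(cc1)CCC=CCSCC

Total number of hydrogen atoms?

18

Hydrogens are implicit in SMILES; fill each atom to its normal valence:
  5 × C (aromatic): 1 H each → 5
  4 × C: 2 H each → 8
  2 × C: 1 H each → 2
  1 × C: 3 H
  1 × C (aromatic): no H
  1 × S: no H
  Total hydrogens = 18.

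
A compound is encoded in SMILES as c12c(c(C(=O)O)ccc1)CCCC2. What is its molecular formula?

Heavy atoms from the SMILES: 11 C, 2 O.
Implicit hydrogens by atom environment:
  4 × C: 2 H each → 8
  3 × C (aromatic): 1 H each → 3
  3 × C (aromatic): no H
  1 × C: no H
  1 × O: 1 H
  1 × O: no H
  Total hydrogens = 12.
Molecular formula: C11H12O2

C11H12O2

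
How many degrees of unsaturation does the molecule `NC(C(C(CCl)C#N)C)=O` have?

3

Molecular formula from the SMILES: C6H9ClN2O.
DoU = (2C + 2 + N − H − X)/2 = (2·6 + 2 + 2 − 9 − 1)/2 = 6/2 = 3.
(Structurally: 0 ring(s) + 3 π bond(s) = 3.)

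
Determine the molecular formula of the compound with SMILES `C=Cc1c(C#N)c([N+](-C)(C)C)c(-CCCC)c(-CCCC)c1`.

C20H31N2+

Heavy atoms from the SMILES: 20 C, 2 N.
Implicit hydrogens by atom environment:
  7 × C: 2 H each → 14
  5 × C: 3 H each → 15
  5 × C (aromatic): no H
  1 × C (aromatic): 1 H
  1 × C: 1 H
  1 × C: no H
  1 × N: no H
  1 × N (charge +1): no H
  Total hydrogens = 31.
Net charge +1.
Molecular formula: C20H31N2+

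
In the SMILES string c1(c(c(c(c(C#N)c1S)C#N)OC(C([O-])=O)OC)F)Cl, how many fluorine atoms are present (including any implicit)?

The symbol for fluorine appears 1 time in the SMILES.

1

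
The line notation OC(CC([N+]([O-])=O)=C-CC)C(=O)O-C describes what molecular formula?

Heavy atoms from the SMILES: 8 C, 1 N, 5 O.
Implicit hydrogens by atom environment:
  3 × O: no H
  2 × C: 3 H each → 6
  2 × C: 2 H each → 4
  2 × C: 1 H each → 2
  2 × C: no H
  1 × N (charge +1): no H
  1 × O: 1 H
  1 × O (charge -1): no H
  Total hydrogens = 13.
Molecular formula: C8H13NO5

C8H13NO5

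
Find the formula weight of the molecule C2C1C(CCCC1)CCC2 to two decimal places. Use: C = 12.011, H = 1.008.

138.25

Molecular formula: C10H18.
M = 10×12.011 + 18×1.008 = 138.25 g/mol.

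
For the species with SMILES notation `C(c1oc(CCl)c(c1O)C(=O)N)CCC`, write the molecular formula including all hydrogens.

Heavy atoms from the SMILES: 10 C, 1 Cl, 1 N, 3 O.
Implicit hydrogens by atom environment:
  4 × C: 2 H each → 8
  4 × C (aromatic): no H
  1 × C: 3 H
  1 × C: no H
  1 × Cl: no H
  1 × N: 2 H
  1 × O: 1 H
  1 × O (aromatic): no H
  1 × O: no H
  Total hydrogens = 14.
Molecular formula: C10H14ClNO3

C10H14ClNO3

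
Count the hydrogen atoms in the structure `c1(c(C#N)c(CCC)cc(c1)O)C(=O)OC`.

13

Hydrogens are implicit in SMILES; fill each atom to its normal valence:
  4 × C (aromatic): no H
  2 × C: 3 H each → 6
  2 × C: 2 H each → 4
  2 × C (aromatic): 1 H each → 2
  2 × C: no H
  2 × O: no H
  1 × N: no H
  1 × O: 1 H
  Total hydrogens = 13.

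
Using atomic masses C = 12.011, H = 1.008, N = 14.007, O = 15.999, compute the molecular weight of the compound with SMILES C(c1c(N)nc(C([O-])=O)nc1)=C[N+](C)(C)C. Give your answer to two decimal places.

Molecular formula: C10H14N4O2.
M = 10×12.011 + 14×1.008 + 4×14.007 + 2×15.999 = 222.25 g/mol.

222.25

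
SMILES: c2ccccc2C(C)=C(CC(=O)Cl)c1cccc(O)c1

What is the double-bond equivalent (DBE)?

10

Molecular formula from the SMILES: C17H15ClO2.
DoU = (2C + 2 + N − H − X)/2 = (2·17 + 2 + 0 − 15 − 1)/2 = 20/2 = 10.
(Structurally: 2 ring(s) + 8 π bond(s) = 10.)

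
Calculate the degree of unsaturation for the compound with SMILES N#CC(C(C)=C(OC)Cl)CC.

3

Molecular formula from the SMILES: C8H12ClNO.
DoU = (2C + 2 + N − H − X)/2 = (2·8 + 2 + 1 − 12 − 1)/2 = 6/2 = 3.
(Structurally: 0 ring(s) + 3 π bond(s) = 3.)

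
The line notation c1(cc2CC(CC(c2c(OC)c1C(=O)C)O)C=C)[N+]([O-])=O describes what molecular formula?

C15H17NO5

Heavy atoms from the SMILES: 15 C, 1 N, 5 O.
Implicit hydrogens by atom environment:
  5 × C (aromatic): no H
  3 × C: 2 H each → 6
  3 × C: 1 H each → 3
  3 × O: no H
  2 × C: 3 H each → 6
  1 × C (aromatic): 1 H
  1 × C: no H
  1 × N (charge +1): no H
  1 × O: 1 H
  1 × O (charge -1): no H
  Total hydrogens = 17.
Molecular formula: C15H17NO5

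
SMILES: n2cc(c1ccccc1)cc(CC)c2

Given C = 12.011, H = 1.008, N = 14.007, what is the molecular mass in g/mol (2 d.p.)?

183.25

Molecular formula: C13H13N.
M = 13×12.011 + 13×1.008 + 1×14.007 = 183.25 g/mol.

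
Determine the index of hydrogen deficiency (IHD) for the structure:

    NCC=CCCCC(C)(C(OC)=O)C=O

Molecular formula from the SMILES: C11H19NO3.
DoU = (2C + 2 + N − H − X)/2 = (2·11 + 2 + 1 − 19 − 0)/2 = 6/2 = 3.
(Structurally: 0 ring(s) + 3 π bond(s) = 3.)

3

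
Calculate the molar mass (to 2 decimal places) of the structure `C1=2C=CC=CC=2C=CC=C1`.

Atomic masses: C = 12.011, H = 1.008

Molecular formula: C10H8.
M = 10×12.011 + 8×1.008 = 128.17 g/mol.

128.17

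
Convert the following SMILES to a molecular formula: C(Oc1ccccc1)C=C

Heavy atoms from the SMILES: 9 C, 1 O.
Implicit hydrogens by atom environment:
  5 × C (aromatic): 1 H each → 5
  2 × C: 2 H each → 4
  1 × C: 1 H
  1 × C (aromatic): no H
  1 × O: no H
  Total hydrogens = 10.
Molecular formula: C9H10O

C9H10O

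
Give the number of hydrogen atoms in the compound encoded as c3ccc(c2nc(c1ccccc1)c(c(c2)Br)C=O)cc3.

12

Hydrogens are implicit in SMILES; fill each atom to its normal valence:
  11 × C (aromatic): 1 H each → 11
  6 × C (aromatic): no H
  1 × Br: no H
  1 × C: 1 H
  1 × N (aromatic): no H
  1 × O: no H
  Total hydrogens = 12.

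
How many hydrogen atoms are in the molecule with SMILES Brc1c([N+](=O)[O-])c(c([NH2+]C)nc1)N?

8

Hydrogens are implicit in SMILES; fill each atom to its normal valence:
  4 × C (aromatic): no H
  1 × Br: no H
  1 × C: 3 H
  1 × C (aromatic): 1 H
  1 × N: 2 H
  1 × N (charge +1): 2 H
  1 × N (aromatic): no H
  1 × N (charge +1): no H
  1 × O: no H
  1 × O (charge -1): no H
  Total hydrogens = 8.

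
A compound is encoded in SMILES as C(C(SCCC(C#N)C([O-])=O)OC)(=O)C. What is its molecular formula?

C9H12NO4S-

Heavy atoms from the SMILES: 9 C, 1 N, 4 O, 1 S.
Implicit hydrogens by atom environment:
  3 × C: no H
  3 × O: no H
  2 × C: 3 H each → 6
  2 × C: 2 H each → 4
  2 × C: 1 H each → 2
  1 × N: no H
  1 × O (charge -1): no H
  1 × S: no H
  Total hydrogens = 12.
Net charge -1.
Molecular formula: C9H12NO4S-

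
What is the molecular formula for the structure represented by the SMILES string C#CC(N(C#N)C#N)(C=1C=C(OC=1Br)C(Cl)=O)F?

Heavy atoms from the SMILES: 1 Br, 10 C, 1 Cl, 1 F, 3 N, 2 O.
Implicit hydrogens by atom environment:
  5 × C: no H
  3 × C (aromatic): no H
  3 × N: no H
  1 × Br: no H
  1 × C (aromatic): 1 H
  1 × C: 1 H
  1 × Cl: no H
  1 × F: no H
  1 × O (aromatic): no H
  1 × O: no H
  Total hydrogens = 2.
Molecular formula: C10H2BrClFN3O2

C10H2BrClFN3O2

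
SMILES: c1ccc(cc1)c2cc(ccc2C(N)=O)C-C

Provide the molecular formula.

Heavy atoms from the SMILES: 15 C, 1 N, 1 O.
Implicit hydrogens by atom environment:
  8 × C (aromatic): 1 H each → 8
  4 × C (aromatic): no H
  1 × C: 3 H
  1 × C: 2 H
  1 × C: no H
  1 × N: 2 H
  1 × O: no H
  Total hydrogens = 15.
Molecular formula: C15H15NO

C15H15NO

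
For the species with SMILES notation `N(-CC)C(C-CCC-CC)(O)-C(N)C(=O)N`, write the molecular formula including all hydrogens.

C11H25N3O2

Heavy atoms from the SMILES: 11 C, 3 N, 2 O.
Implicit hydrogens by atom environment:
  6 × C: 2 H each → 12
  2 × C: 3 H each → 6
  2 × C: no H
  2 × N: 2 H each → 4
  1 × C: 1 H
  1 × N: 1 H
  1 × O: 1 H
  1 × O: no H
  Total hydrogens = 25.
Molecular formula: C11H25N3O2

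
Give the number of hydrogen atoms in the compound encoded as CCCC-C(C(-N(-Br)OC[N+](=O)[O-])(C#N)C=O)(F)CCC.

Hydrogens are implicit in SMILES; fill each atom to its normal valence:
  6 × C: 2 H each → 12
  3 × C: no H
  3 × O: no H
  2 × C: 3 H each → 6
  2 × N: no H
  1 × Br: no H
  1 × C: 1 H
  1 × F: no H
  1 × N (charge +1): no H
  1 × O (charge -1): no H
  Total hydrogens = 19.

19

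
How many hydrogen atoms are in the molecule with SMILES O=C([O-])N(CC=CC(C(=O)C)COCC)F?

Hydrogens are implicit in SMILES; fill each atom to its normal valence:
  3 × C: 2 H each → 6
  3 × C: 1 H each → 3
  3 × O: no H
  2 × C: 3 H each → 6
  2 × C: no H
  1 × F: no H
  1 × N: no H
  1 × O (charge -1): no H
  Total hydrogens = 15.

15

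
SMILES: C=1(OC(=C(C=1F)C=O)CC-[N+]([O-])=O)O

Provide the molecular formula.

C7H6FNO5

Heavy atoms from the SMILES: 7 C, 1 F, 1 N, 5 O.
Implicit hydrogens by atom environment:
  4 × C (aromatic): no H
  2 × C: 2 H each → 4
  2 × O: no H
  1 × C: 1 H
  1 × F: no H
  1 × N (charge +1): no H
  1 × O: 1 H
  1 × O (aromatic): no H
  1 × O (charge -1): no H
  Total hydrogens = 6.
Molecular formula: C7H6FNO5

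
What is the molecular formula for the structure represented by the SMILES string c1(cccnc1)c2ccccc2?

C11H9N

Heavy atoms from the SMILES: 11 C, 1 N.
Implicit hydrogens by atom environment:
  9 × C (aromatic): 1 H each → 9
  2 × C (aromatic): no H
  1 × N (aromatic): no H
  Total hydrogens = 9.
Molecular formula: C11H9N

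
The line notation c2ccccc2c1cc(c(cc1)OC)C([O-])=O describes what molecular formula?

C14H11O3-

Heavy atoms from the SMILES: 14 C, 3 O.
Implicit hydrogens by atom environment:
  8 × C (aromatic): 1 H each → 8
  4 × C (aromatic): no H
  2 × O: no H
  1 × C: 3 H
  1 × C: no H
  1 × O (charge -1): no H
  Total hydrogens = 11.
Net charge -1.
Molecular formula: C14H11O3-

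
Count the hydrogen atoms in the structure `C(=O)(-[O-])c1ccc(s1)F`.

Hydrogens are implicit in SMILES; fill each atom to its normal valence:
  2 × C (aromatic): 1 H each → 2
  2 × C (aromatic): no H
  1 × C: no H
  1 × F: no H
  1 × O: no H
  1 × O (charge -1): no H
  1 × S (aromatic): no H
  Total hydrogens = 2.

2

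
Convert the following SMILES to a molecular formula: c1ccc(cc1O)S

Heavy atoms from the SMILES: 6 C, 1 O, 1 S.
Implicit hydrogens by atom environment:
  4 × C (aromatic): 1 H each → 4
  2 × C (aromatic): no H
  1 × O: 1 H
  1 × S: 1 H
  Total hydrogens = 6.
Molecular formula: C6H6OS

C6H6OS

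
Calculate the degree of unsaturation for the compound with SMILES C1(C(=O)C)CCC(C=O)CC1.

Molecular formula from the SMILES: C9H14O2.
DoU = (2C + 2 + N − H − X)/2 = (2·9 + 2 + 0 − 14 − 0)/2 = 6/2 = 3.
(Structurally: 1 ring(s) + 2 π bond(s) = 3.)

3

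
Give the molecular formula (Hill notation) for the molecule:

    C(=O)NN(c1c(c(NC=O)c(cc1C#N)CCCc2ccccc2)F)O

C18H17FN4O3

Heavy atoms from the SMILES: 18 C, 1 F, 4 N, 3 O.
Implicit hydrogens by atom environment:
  6 × C (aromatic): 1 H each → 6
  6 × C (aromatic): no H
  3 × C: 2 H each → 6
  2 × C: 1 H each → 2
  2 × N: 1 H each → 2
  2 × N: no H
  2 × O: no H
  1 × C: no H
  1 × F: no H
  1 × O: 1 H
  Total hydrogens = 17.
Molecular formula: C18H17FN4O3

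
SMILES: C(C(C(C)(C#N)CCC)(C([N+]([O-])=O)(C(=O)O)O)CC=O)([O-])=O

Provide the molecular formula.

Heavy atoms from the SMILES: 12 C, 2 N, 8 O.
Implicit hydrogens by atom environment:
  6 × C: no H
  4 × O: no H
  3 × C: 2 H each → 6
  2 × C: 3 H each → 6
  2 × O: 1 H each → 2
  2 × O (charge -1): no H
  1 × C: 1 H
  1 × N: no H
  1 × N (charge +1): no H
  Total hydrogens = 15.
Net charge -1.
Molecular formula: C12H15N2O8-

C12H15N2O8-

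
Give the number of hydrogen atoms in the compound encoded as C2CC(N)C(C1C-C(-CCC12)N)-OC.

22

Hydrogens are implicit in SMILES; fill each atom to its normal valence:
  5 × C: 2 H each → 10
  5 × C: 1 H each → 5
  2 × N: 2 H each → 4
  1 × C: 3 H
  1 × O: no H
  Total hydrogens = 22.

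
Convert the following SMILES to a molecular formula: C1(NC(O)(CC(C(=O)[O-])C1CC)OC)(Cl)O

C9H15ClNO5-

Heavy atoms from the SMILES: 9 C, 1 Cl, 1 N, 5 O.
Implicit hydrogens by atom environment:
  3 × C: no H
  2 × C: 3 H each → 6
  2 × C: 2 H each → 4
  2 × C: 1 H each → 2
  2 × O: 1 H each → 2
  2 × O: no H
  1 × Cl: no H
  1 × N: 1 H
  1 × O (charge -1): no H
  Total hydrogens = 15.
Net charge -1.
Molecular formula: C9H15ClNO5-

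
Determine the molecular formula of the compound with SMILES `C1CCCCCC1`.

C7H14

Heavy atoms from the SMILES: 7 C.
Implicit hydrogens by atom environment:
  7 × C: 2 H each → 14
  Total hydrogens = 14.
Molecular formula: C7H14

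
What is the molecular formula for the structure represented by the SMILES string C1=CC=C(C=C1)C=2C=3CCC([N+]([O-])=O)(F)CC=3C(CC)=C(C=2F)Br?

C18H16BrF2NO2

Heavy atoms from the SMILES: 1 Br, 18 C, 2 F, 1 N, 2 O.
Implicit hydrogens by atom environment:
  7 × C (aromatic): no H
  5 × C (aromatic): 1 H each → 5
  4 × C: 2 H each → 8
  2 × F: no H
  1 × Br: no H
  1 × C: 3 H
  1 × C: no H
  1 × N (charge +1): no H
  1 × O: no H
  1 × O (charge -1): no H
  Total hydrogens = 16.
Molecular formula: C18H16BrF2NO2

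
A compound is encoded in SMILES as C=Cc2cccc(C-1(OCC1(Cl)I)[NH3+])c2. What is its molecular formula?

C11H12ClINO+

Heavy atoms from the SMILES: 11 C, 1 Cl, 1 I, 1 N, 1 O.
Implicit hydrogens by atom environment:
  4 × C (aromatic): 1 H each → 4
  2 × C: 2 H each → 4
  2 × C: no H
  2 × C (aromatic): no H
  1 × C: 1 H
  1 × Cl: no H
  1 × I: no H
  1 × N (charge +1): 3 H
  1 × O: no H
  Total hydrogens = 12.
Net charge +1.
Molecular formula: C11H12ClINO+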